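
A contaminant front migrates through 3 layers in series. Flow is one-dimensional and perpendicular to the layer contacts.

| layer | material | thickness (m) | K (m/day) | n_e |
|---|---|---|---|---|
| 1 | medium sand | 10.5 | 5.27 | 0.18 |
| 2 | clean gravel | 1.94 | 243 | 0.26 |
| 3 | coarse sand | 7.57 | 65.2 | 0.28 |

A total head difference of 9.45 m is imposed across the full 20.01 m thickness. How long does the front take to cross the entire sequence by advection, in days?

1.01

With flow normal to the layers, continuity requires the same specific discharge q through every layer.
Σ(b_i/K_i) = 10.5/5.27 + 1.94/243 + 7.57/65.2 = 2.116 d.
q = Δh / Σ(b_i/K_i) = 9.45 / 2.116 = 4.465 m/day.
In each layer the seepage velocity is v_i = q/n_i, so the layer transit time is t_i = b_i·n_i / q:
  layer 1 (medium sand): t_1 = 10.5 × 0.18 / 4.465 = 0.4233 d
  layer 2 (clean gravel): t_2 = 1.94 × 0.26 / 4.465 = 0.1130 d
  layer 3 (coarse sand): t_3 = 7.57 × 0.28 / 4.465 = 0.4747 d
Total t = Σ t_i = 1.011 days.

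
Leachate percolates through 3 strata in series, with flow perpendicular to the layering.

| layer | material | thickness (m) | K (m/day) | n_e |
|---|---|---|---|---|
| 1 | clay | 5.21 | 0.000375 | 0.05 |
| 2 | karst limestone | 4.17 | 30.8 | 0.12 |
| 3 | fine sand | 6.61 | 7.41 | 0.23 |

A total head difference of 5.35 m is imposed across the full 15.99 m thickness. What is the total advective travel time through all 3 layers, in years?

With flow normal to the layers, continuity requires the same specific discharge q through every layer.
Σ(b_i/K_i) = 5.21/0.000375 + 4.17/30.8 + 6.61/7.41 = 13894 d.
q = Δh / Σ(b_i/K_i) = 5.35 / 13894 = 0.0003850 m/day.
In each layer the seepage velocity is v_i = q/n_i, so the layer transit time is t_i = b_i·n_i / q:
  layer 1 (clay): t_1 = 5.21 × 0.05 / 0.0003850 = 676.5 d
  layer 2 (karst limestone): t_2 = 4.17 × 0.12 / 0.0003850 = 1300 d
  layer 3 (fine sand): t_3 = 6.61 × 0.23 / 0.0003850 = 3948 d
Total t = Σ t_i = 5924 days = 16.22 years.

16.2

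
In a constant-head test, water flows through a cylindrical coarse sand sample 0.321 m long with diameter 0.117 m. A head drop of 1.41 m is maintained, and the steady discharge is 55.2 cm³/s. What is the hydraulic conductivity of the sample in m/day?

101

Cross-sectional area A = π·(d/2)² = π × (0.117/2)² = 0.01075 m².
Convert discharge: 55.2 cm³/s = 5.520e-05 m³/s.
Darcy's law rearranged: K = Q·L / (A·Δh) = 5.520e-05 × 0.321 / (0.01075 × 1.41) = 0.001169 m/s = 101.0 m/day.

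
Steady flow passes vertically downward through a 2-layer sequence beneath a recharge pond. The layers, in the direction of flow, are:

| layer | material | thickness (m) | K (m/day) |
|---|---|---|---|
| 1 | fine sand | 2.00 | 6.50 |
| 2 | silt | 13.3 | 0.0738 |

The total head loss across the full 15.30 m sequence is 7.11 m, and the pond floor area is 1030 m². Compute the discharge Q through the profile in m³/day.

Flow is perpendicular to layering, so the layers act in series and the equivalent K is the thickness-weighted harmonic mean.
Total thickness L = 2.00 + 13.3 = 15.30 m.
Σ(b_i/K_i) = 2.00/6.50 + 13.3/0.0738 = 180.5 d.
K_eq = L / Σ(b_i/K_i) = 15.30 / 180.5 = 0.08475 m/day.
Q = K_eq · A · (Δh/L) = 0.08475 × 1030 × (7.11/15.30) = 40.57 m³/day.

40.6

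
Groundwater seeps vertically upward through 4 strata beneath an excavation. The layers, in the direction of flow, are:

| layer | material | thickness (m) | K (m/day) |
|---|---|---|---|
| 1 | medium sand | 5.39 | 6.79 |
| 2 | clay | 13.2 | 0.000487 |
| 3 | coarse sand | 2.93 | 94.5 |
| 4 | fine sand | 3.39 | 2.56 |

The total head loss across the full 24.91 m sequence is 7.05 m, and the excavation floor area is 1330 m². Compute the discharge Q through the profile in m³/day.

Flow is perpendicular to layering, so the layers act in series and the equivalent K is the thickness-weighted harmonic mean.
Total thickness L = 5.39 + 13.2 + 2.93 + 3.39 = 24.91 m.
Σ(b_i/K_i) = 5.39/6.79 + 13.2/0.000487 + 2.93/94.5 + 3.39/2.56 = 27107 d.
K_eq = L / Σ(b_i/K_i) = 24.91 / 27107 = 0.0009190 m/day.
Q = K_eq · A · (Δh/L) = 0.0009190 × 1330 × (7.05/24.91) = 0.3459 m³/day.

0.346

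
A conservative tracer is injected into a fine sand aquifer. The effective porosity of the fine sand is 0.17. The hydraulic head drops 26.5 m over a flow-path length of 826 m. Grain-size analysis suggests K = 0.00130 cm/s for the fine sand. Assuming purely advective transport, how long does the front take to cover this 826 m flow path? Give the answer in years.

10.7

Convert K: 0.00130 cm/s × 864 = 1.123 m/day.
Hydraulic gradient i = Δh / L = 26.5 / 826 = 0.03208.
Darcy flux q = K · i = 1.123 × 0.03208 = 0.03603 m/day.
Seepage velocity v = q / n_e = 0.03603 / 0.17 = 0.2120 m/day.
Travel time t = L / v = 826 / 0.2120 = 3897 days = 10.67 years.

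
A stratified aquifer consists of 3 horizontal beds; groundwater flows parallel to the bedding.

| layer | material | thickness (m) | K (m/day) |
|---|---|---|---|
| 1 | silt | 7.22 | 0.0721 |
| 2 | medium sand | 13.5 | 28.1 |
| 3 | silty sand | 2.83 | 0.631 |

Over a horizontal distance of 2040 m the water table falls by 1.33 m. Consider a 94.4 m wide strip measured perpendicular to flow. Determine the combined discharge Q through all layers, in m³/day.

23.5

Flow is parallel to layering, so each bed carries its own Darcy discharge and the transmissivities add.
Σ(K_i·b_i) = 0.0721×7.22 + 28.1×13.5 + 0.631×2.83 = 381.7 m²/day.
Hydraulic gradient i = Δh / L = 1.33 / 2040 = 0.0006520.
Q = Σ(K_i·b_i) · W · i = 381.7 × 94.4 × 0.0006520 = 23.49 m³/day.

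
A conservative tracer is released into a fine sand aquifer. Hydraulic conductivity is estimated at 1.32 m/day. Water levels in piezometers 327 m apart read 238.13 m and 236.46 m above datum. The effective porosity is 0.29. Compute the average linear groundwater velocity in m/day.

Hydraulic gradient i = (238.13 − 236.46) / 327 = 1.67 / 327 = 0.005107.
Darcy flux q = K · i = 1.320 × 0.005107 = 0.006741 m/day.
Seepage velocity v = q / n_e = 0.006741 / 0.29 = 0.02325 m/day.

0.0232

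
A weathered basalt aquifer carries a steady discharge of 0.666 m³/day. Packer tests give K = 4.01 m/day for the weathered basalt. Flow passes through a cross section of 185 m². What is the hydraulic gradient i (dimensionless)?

From Q = K·A·i, i = Q / (K·A) = 0.666 / (4.010 × 185.0) = 0.0008978.

0.000898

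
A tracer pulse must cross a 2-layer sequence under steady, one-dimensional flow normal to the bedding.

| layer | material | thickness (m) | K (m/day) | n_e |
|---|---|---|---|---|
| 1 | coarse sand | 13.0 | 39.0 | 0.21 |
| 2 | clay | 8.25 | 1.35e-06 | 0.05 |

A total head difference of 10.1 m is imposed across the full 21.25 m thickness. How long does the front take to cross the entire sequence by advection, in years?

With flow normal to the layers, continuity requires the same specific discharge q through every layer.
Σ(b_i/K_i) = 13.0/39.0 + 8.25/1.35e-06 = 6.111e+06 d.
q = Δh / Σ(b_i/K_i) = 10.1 / 6.111e+06 = 1.653e-06 m/day.
In each layer the seepage velocity is v_i = q/n_i, so the layer transit time is t_i = b_i·n_i / q:
  layer 1 (coarse sand): t_1 = 13.0 × 0.21 / 1.653e-06 = 1.652e+06 d
  layer 2 (clay): t_2 = 8.25 × 0.05 / 1.653e-06 = 2.496e+05 d
Total t = Σ t_i = 1.901e+06 days = 5206 years.

5210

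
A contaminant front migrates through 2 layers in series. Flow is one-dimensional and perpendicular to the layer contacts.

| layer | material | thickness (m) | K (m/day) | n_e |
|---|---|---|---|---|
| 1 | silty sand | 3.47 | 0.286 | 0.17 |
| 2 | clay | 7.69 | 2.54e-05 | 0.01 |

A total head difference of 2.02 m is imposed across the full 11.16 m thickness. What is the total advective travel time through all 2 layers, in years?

With flow normal to the layers, continuity requires the same specific discharge q through every layer.
Σ(b_i/K_i) = 3.47/0.286 + 7.69/2.54e-05 = 3.028e+05 d.
q = Δh / Σ(b_i/K_i) = 2.02 / 3.028e+05 = 6.672e-06 m/day.
In each layer the seepage velocity is v_i = q/n_i, so the layer transit time is t_i = b_i·n_i / q:
  layer 1 (silty sand): t_1 = 3.47 × 0.17 / 6.672e-06 = 88417 d
  layer 2 (clay): t_2 = 7.69 × 0.01 / 6.672e-06 = 11526 d
Total t = Σ t_i = 99943 days = 273.6 years.

274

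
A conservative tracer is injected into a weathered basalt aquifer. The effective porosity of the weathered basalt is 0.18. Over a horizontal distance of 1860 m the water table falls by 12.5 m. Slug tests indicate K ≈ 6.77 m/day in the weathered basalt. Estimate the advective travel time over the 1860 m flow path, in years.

20.1

Hydraulic gradient i = Δh / L = 12.5 / 1860 = 0.006720.
Darcy flux q = K · i = 6.770 × 0.006720 = 0.04550 m/day.
Seepage velocity v = q / n_e = 0.04550 / 0.18 = 0.2528 m/day.
Travel time t = L / v = 1860 / 0.2528 = 7359 days = 20.15 years.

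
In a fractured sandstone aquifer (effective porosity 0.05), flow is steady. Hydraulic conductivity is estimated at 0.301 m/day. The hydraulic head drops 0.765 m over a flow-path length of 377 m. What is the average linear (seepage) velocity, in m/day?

Hydraulic gradient i = Δh / L = 0.765 / 377 = 0.002029.
Darcy flux q = K · i = 0.3010 × 0.002029 = 0.0006108 m/day.
Seepage velocity v = q / n_e = 0.0006108 / 0.05 = 0.01222 m/day.

0.0122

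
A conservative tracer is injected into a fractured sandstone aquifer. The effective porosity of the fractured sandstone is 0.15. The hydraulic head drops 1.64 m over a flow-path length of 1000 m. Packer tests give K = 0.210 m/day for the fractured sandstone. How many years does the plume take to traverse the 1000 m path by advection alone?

1190

Hydraulic gradient i = Δh / L = 1.64 / 1000 = 0.001640.
Darcy flux q = K · i = 0.2100 × 0.001640 = 0.0003444 m/day.
Seepage velocity v = q / n_e = 0.0003444 / 0.15 = 0.002296 m/day.
Travel time t = L / v = 1000 / 0.002296 = 4.355e+05 days = 1192 years.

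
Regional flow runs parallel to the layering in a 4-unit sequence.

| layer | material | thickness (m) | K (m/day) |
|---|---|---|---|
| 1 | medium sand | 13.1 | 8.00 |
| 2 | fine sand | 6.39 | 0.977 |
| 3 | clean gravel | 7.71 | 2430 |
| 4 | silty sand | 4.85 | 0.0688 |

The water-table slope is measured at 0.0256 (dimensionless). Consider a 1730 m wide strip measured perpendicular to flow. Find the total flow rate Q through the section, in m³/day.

Flow is parallel to layering, so each bed carries its own Darcy discharge and the transmissivities add.
Σ(K_i·b_i) = 8.00×13.1 + 0.977×6.39 + 2430×7.71 + 0.0688×4.85 = 18847 m²/day.
Hydraulic gradient i = 0.0256.
Q = Σ(K_i·b_i) · W · i = 18847 × 1730 × 0.02560 = 8.347e+05 m³/day.

835000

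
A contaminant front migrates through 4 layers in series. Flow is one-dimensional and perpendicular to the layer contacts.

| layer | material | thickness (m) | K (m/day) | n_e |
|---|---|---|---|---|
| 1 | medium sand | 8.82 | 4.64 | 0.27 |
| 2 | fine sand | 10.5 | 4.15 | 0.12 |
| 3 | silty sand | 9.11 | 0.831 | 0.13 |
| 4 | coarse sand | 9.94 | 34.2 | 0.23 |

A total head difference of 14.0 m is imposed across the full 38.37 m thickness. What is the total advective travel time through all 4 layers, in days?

With flow normal to the layers, continuity requires the same specific discharge q through every layer.
Σ(b_i/K_i) = 8.82/4.64 + 10.5/4.15 + 9.11/0.831 + 9.94/34.2 = 15.68 d.
q = Δh / Σ(b_i/K_i) = 14.0 / 15.68 = 0.8926 m/day.
In each layer the seepage velocity is v_i = q/n_i, so the layer transit time is t_i = b_i·n_i / q:
  layer 1 (medium sand): t_1 = 8.82 × 0.27 / 0.8926 = 2.668 d
  layer 2 (fine sand): t_2 = 10.5 × 0.12 / 0.8926 = 1.412 d
  layer 3 (silty sand): t_3 = 9.11 × 0.13 / 0.8926 = 1.327 d
  layer 4 (coarse sand): t_4 = 9.94 × 0.23 / 0.8926 = 2.561 d
Total t = Σ t_i = 7.968 days.

7.97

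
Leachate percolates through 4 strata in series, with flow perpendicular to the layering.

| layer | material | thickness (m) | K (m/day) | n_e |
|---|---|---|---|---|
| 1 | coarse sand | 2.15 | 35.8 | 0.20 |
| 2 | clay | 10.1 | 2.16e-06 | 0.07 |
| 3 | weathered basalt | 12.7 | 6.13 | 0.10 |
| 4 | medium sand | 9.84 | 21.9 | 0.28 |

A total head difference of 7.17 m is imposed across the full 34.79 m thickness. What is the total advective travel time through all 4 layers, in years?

With flow normal to the layers, continuity requires the same specific discharge q through every layer.
Σ(b_i/K_i) = 2.15/35.8 + 10.1/2.16e-06 + 12.7/6.13 + 9.84/21.9 = 4.676e+06 d.
q = Δh / Σ(b_i/K_i) = 7.17 / 4.676e+06 = 1.533e-06 m/day.
In each layer the seepage velocity is v_i = q/n_i, so the layer transit time is t_i = b_i·n_i / q:
  layer 1 (coarse sand): t_1 = 2.15 × 0.20 / 1.533e-06 = 2.804e+05 d
  layer 2 (clay): t_2 = 10.1 × 0.07 / 1.533e-06 = 4.611e+05 d
  layer 3 (weathered basalt): t_3 = 12.7 × 0.10 / 1.533e-06 = 8.282e+05 d
  layer 4 (medium sand): t_4 = 9.84 × 0.28 / 1.533e-06 = 1.797e+06 d
Total t = Σ t_i = 3.367e+06 days = 9217 years.

9220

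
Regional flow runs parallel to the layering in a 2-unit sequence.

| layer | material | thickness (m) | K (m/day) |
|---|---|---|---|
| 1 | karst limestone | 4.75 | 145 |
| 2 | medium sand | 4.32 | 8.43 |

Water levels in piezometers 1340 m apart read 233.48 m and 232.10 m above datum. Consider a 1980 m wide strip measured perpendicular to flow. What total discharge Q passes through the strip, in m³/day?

1480

Flow is parallel to layering, so each bed carries its own Darcy discharge and the transmissivities add.
Σ(K_i·b_i) = 145×4.75 + 8.43×4.32 = 725.2 m²/day.
Hydraulic gradient i = (233.48 − 232.10) / 1340 = 1.38 / 1340 = 0.001030.
Q = Σ(K_i·b_i) · W · i = 725.2 × 1980 × 0.001030 = 1479 m³/day.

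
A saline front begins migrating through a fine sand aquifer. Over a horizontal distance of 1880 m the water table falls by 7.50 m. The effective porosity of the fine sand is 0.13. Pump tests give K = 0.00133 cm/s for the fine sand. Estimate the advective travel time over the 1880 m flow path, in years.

146

Convert K: 0.00133 cm/s × 864 = 1.149 m/day.
Hydraulic gradient i = Δh / L = 7.50 / 1880 = 0.003989.
Darcy flux q = K · i = 1.149 × 0.003989 = 0.004584 m/day.
Seepage velocity v = q / n_e = 0.004584 / 0.13 = 0.03526 m/day.
Travel time t = L / v = 1880 / 0.03526 = 53313 days = 146.0 years.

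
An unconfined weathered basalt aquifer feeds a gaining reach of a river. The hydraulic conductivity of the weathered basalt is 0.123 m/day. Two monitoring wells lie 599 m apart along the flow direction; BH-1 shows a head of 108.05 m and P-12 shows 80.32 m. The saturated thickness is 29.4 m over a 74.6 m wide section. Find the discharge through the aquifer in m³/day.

12.5

Cross-sectional area A = 74.6 × 29.4 = 2193 m².
Hydraulic gradient i = (108.05 − 80.32) / 599 = 27.73 / 599 = 0.04629.
Darcy's law: Q = K · A · i = 0.1230 × 2193 × 0.04629 = 12.49 m³/day.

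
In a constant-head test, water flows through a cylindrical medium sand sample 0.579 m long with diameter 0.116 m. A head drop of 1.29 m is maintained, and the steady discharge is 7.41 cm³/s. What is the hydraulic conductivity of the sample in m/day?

Cross-sectional area A = π·(d/2)² = π × (0.116/2)² = 0.01057 m².
Convert discharge: 7.41 cm³/s = 7.410e-06 m³/s.
Darcy's law rearranged: K = Q·L / (A·Δh) = 7.410e-06 × 0.579 / (0.01057 × 1.29) = 0.0003147 m/s = 27.19 m/day.

27.2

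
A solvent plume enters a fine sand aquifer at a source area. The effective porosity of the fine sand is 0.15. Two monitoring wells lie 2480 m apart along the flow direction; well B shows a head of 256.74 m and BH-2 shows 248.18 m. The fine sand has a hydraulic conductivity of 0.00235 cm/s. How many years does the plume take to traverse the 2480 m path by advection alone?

145

Convert K: 0.00235 cm/s × 864 = 2.030 m/day.
Hydraulic gradient i = (256.74 − 248.18) / 2480 = 8.56 / 2480 = 0.003452.
Darcy flux q = K · i = 2.030 × 0.003452 = 0.007008 m/day.
Seepage velocity v = q / n_e = 0.007008 / 0.15 = 0.04672 m/day.
Travel time t = L / v = 2480 / 0.04672 = 53081 days = 145.3 years.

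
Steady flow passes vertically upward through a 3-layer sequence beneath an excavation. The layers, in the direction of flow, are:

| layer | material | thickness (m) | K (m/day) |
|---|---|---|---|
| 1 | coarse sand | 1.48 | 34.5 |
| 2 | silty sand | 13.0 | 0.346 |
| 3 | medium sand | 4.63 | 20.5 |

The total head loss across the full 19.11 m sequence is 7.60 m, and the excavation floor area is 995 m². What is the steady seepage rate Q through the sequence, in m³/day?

200

Flow is perpendicular to layering, so the layers act in series and the equivalent K is the thickness-weighted harmonic mean.
Total thickness L = 1.48 + 13.0 + 4.63 = 19.11 m.
Σ(b_i/K_i) = 1.48/34.5 + 13.0/0.346 + 4.63/20.5 = 37.84 d.
K_eq = L / Σ(b_i/K_i) = 19.11 / 37.84 = 0.5050 m/day.
Q = K_eq · A · (Δh/L) = 0.5050 × 995 × (7.60/19.11) = 199.8 m³/day.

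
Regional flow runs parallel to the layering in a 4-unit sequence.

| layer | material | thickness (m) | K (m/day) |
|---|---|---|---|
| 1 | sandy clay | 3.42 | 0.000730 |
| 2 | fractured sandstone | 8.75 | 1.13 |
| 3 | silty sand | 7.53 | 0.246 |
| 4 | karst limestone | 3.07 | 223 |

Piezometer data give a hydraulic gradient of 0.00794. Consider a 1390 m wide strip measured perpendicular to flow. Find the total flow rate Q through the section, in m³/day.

7690

Flow is parallel to layering, so each bed carries its own Darcy discharge and the transmissivities add.
Σ(K_i·b_i) = 0.000730×3.42 + 1.13×8.75 + 0.246×7.53 + 223×3.07 = 696.4 m²/day.
Hydraulic gradient i = 0.00794.
Q = Σ(K_i·b_i) · W · i = 696.4 × 1390 × 0.007940 = 7685 m³/day.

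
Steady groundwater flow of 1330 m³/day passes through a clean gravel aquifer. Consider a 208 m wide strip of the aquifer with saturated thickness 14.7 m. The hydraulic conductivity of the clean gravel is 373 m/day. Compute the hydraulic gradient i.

Cross-sectional area A = 208 × 14.7 = 3058 m².
From Q = K·A·i, i = Q / (K·A) = 1330 / (373.0 × 3058) = 0.001166.

0.00117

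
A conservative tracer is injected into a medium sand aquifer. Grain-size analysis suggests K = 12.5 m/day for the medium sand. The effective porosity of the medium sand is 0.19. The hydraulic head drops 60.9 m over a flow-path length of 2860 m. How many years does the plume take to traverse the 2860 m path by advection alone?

5.59

Hydraulic gradient i = Δh / L = 60.9 / 2860 = 0.02129.
Darcy flux q = K · i = 12.50 × 0.02129 = 0.2662 m/day.
Seepage velocity v = q / n_e = 0.2662 / 0.19 = 1.401 m/day.
Travel time t = L / v = 2860 / 1.401 = 2042 days = 5.589 years.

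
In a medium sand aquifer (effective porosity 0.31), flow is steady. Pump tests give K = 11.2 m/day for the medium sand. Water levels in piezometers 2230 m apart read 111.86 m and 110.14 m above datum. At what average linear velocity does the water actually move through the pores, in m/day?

Hydraulic gradient i = (111.86 − 110.14) / 2230 = 1.72 / 2230 = 0.0007713.
Darcy flux q = K · i = 11.20 × 0.0007713 = 0.008639 m/day.
Seepage velocity v = q / n_e = 0.008639 / 0.31 = 0.02787 m/day.

0.0279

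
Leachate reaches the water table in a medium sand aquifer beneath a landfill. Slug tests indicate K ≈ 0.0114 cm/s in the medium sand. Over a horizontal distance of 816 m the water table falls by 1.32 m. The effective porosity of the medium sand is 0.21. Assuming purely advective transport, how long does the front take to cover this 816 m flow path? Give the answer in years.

29.4

Convert K: 0.0114 cm/s × 864 = 9.850 m/day.
Hydraulic gradient i = Δh / L = 1.32 / 816 = 0.001618.
Darcy flux q = K · i = 9.850 × 0.001618 = 0.01593 m/day.
Seepage velocity v = q / n_e = 0.01593 / 0.21 = 0.07587 m/day.
Travel time t = L / v = 816 / 0.07587 = 10755 days = 29.45 years.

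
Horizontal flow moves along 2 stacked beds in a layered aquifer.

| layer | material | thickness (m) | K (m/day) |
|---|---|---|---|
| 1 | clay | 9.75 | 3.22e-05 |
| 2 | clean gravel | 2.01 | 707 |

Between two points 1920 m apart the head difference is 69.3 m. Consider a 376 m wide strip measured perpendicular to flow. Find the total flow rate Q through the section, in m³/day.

19300

Flow is parallel to layering, so each bed carries its own Darcy discharge and the transmissivities add.
Σ(K_i·b_i) = 3.22e-05×9.75 + 707×2.01 = 1421 m²/day.
Hydraulic gradient i = Δh / L = 69.3 / 1920 = 0.03609.
Q = Σ(K_i·b_i) · W · i = 1421 × 376 × 0.03609 = 19286 m³/day.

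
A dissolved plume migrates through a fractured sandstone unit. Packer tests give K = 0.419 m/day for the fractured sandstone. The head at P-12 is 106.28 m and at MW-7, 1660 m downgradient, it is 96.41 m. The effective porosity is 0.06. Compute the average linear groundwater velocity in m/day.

0.0415

Hydraulic gradient i = (106.28 − 96.41) / 1660 = 9.87 / 1660 = 0.005946.
Darcy flux q = K · i = 0.4190 × 0.005946 = 0.002491 m/day.
Seepage velocity v = q / n_e = 0.002491 / 0.06 = 0.04152 m/day.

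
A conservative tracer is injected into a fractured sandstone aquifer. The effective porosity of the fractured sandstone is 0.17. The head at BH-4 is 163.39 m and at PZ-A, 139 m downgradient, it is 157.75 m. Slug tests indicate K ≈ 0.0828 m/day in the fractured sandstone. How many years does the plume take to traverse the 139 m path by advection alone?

Hydraulic gradient i = (163.39 − 157.75) / 139 = 5.64 / 139 = 0.04058.
Darcy flux q = K · i = 0.08280 × 0.04058 = 0.003360 m/day.
Seepage velocity v = q / n_e = 0.003360 / 0.17 = 0.01976 m/day.
Travel time t = L / v = 139 / 0.01976 = 7033 days = 19.26 years.

19.3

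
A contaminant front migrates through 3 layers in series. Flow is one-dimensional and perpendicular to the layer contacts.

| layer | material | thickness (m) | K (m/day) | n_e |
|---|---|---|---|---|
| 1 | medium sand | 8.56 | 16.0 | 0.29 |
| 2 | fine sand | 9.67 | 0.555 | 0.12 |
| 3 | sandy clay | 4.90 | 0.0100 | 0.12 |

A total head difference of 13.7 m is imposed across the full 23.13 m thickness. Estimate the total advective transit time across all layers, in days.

With flow normal to the layers, continuity requires the same specific discharge q through every layer.
Σ(b_i/K_i) = 8.56/16.0 + 9.67/0.555 + 4.90/0.0100 = 508.0 d.
q = Δh / Σ(b_i/K_i) = 13.7 / 508.0 = 0.02697 m/day.
In each layer the seepage velocity is v_i = q/n_i, so the layer transit time is t_i = b_i·n_i / q:
  layer 1 (medium sand): t_1 = 8.56 × 0.29 / 0.02697 = 92.04 d
  layer 2 (fine sand): t_2 = 9.67 × 0.12 / 0.02697 = 43.02 d
  layer 3 (sandy clay): t_3 = 4.90 × 0.12 / 0.02697 = 21.80 d
Total t = Σ t_i = 156.9 days.

157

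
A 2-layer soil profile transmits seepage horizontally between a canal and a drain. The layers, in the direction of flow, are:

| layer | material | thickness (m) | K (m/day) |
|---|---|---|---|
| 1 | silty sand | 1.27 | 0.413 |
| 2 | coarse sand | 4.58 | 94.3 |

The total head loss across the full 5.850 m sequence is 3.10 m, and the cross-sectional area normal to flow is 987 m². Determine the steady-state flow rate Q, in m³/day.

980

Flow is perpendicular to layering, so the layers act in series and the equivalent K is the thickness-weighted harmonic mean.
Total thickness L = 1.27 + 4.58 = 5.850 m.
Σ(b_i/K_i) = 1.27/0.413 + 4.58/94.3 = 3.124 d.
K_eq = L / Σ(b_i/K_i) = 5.850 / 3.124 = 1.873 m/day.
Q = K_eq · A · (Δh/L) = 1.873 × 987 × (3.10/5.850) = 979.5 m³/day.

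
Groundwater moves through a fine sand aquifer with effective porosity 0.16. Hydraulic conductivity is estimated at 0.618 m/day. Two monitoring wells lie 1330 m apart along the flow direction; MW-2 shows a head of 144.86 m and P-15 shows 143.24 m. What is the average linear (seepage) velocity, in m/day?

0.00470

Hydraulic gradient i = (144.86 − 143.24) / 1330 = 1.62 / 1330 = 0.001218.
Darcy flux q = K · i = 0.6180 × 0.001218 = 0.0007528 m/day.
Seepage velocity v = q / n_e = 0.0007528 / 0.16 = 0.004705 m/day.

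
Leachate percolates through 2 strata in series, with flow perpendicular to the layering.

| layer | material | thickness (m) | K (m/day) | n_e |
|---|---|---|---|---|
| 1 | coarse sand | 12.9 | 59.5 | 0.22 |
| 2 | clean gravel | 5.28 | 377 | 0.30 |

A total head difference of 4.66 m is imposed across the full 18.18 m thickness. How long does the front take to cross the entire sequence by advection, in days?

0.219

With flow normal to the layers, continuity requires the same specific discharge q through every layer.
Σ(b_i/K_i) = 12.9/59.5 + 5.28/377 = 0.2308 d.
q = Δh / Σ(b_i/K_i) = 4.66 / 0.2308 = 20.19 m/day.
In each layer the seepage velocity is v_i = q/n_i, so the layer transit time is t_i = b_i·n_i / q:
  layer 1 (coarse sand): t_1 = 12.9 × 0.22 / 20.19 = 0.1406 d
  layer 2 (clean gravel): t_2 = 5.28 × 0.30 / 20.19 = 0.07846 d
Total t = Σ t_i = 0.2190 days.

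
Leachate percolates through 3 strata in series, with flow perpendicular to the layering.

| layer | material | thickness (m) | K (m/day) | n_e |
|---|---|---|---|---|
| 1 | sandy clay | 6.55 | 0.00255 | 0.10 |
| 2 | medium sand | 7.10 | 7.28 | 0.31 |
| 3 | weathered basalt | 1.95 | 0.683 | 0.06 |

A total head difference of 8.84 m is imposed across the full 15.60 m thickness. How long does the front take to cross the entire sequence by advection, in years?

With flow normal to the layers, continuity requires the same specific discharge q through every layer.
Σ(b_i/K_i) = 6.55/0.00255 + 7.10/7.28 + 1.95/0.683 = 2572 d.
q = Δh / Σ(b_i/K_i) = 8.84 / 2572 = 0.003436 m/day.
In each layer the seepage velocity is v_i = q/n_i, so the layer transit time is t_i = b_i·n_i / q:
  layer 1 (sandy clay): t_1 = 6.55 × 0.10 / 0.003436 = 190.6 d
  layer 2 (medium sand): t_2 = 7.10 × 0.31 / 0.003436 = 640.5 d
  layer 3 (weathered basalt): t_3 = 1.95 × 0.06 / 0.003436 = 34.05 d
Total t = Σ t_i = 865.1 days = 2.369 years.

2.37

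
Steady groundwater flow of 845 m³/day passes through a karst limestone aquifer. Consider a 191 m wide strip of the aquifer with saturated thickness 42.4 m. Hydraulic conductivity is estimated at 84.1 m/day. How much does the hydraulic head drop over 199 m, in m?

Cross-sectional area A = 191 × 42.4 = 8098 m².
From Q = K·A·i, i = Q / (K·A) = 845 / (84.10 × 8098) = 0.001241.
Head loss Δh = i · L = 0.001241 × 199 = 0.2469 m.

0.247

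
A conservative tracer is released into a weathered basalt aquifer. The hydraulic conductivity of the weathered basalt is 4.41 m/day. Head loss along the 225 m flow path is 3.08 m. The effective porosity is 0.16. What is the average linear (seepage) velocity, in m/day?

0.377

Hydraulic gradient i = Δh / L = 3.08 / 225 = 0.01369.
Darcy flux q = K · i = 4.410 × 0.01369 = 0.06037 m/day.
Seepage velocity v = q / n_e = 0.06037 / 0.16 = 0.3773 m/day.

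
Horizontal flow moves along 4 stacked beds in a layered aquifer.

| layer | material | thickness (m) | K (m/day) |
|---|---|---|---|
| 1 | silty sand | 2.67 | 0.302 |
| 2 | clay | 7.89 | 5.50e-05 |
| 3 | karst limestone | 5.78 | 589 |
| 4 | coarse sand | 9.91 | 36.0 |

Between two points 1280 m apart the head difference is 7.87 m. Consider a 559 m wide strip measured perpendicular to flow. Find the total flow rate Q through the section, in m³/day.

Flow is parallel to layering, so each bed carries its own Darcy discharge and the transmissivities add.
Σ(K_i·b_i) = 0.302×2.67 + 5.50e-05×7.89 + 589×5.78 + 36.0×9.91 = 3762 m²/day.
Hydraulic gradient i = Δh / L = 7.87 / 1280 = 0.006148.
Q = Σ(K_i·b_i) · W · i = 3762 × 559 × 0.006148 = 12930 m³/day.

12900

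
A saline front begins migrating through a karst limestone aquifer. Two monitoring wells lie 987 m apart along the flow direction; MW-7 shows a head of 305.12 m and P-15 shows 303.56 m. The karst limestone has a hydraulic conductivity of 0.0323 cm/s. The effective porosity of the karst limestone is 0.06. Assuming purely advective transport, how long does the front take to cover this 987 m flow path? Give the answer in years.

Convert K: 0.0323 cm/s × 864 = 27.91 m/day.
Hydraulic gradient i = (305.12 − 303.56) / 987 = 1.56 / 987 = 0.001581.
Darcy flux q = K · i = 27.91 × 0.001581 = 0.04411 m/day.
Seepage velocity v = q / n_e = 0.04411 / 0.06 = 0.7351 m/day.
Travel time t = L / v = 987 / 0.7351 = 1343 days = 3.676 years.

3.68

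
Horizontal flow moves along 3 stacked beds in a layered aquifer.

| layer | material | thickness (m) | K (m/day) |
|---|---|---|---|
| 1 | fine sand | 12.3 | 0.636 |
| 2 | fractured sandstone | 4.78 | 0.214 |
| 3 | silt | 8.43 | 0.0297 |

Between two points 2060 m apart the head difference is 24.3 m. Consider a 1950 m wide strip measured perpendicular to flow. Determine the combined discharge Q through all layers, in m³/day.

Flow is parallel to layering, so each bed carries its own Darcy discharge and the transmissivities add.
Σ(K_i·b_i) = 0.636×12.3 + 0.214×4.78 + 0.0297×8.43 = 9.096 m²/day.
Hydraulic gradient i = Δh / L = 24.3 / 2060 = 0.01180.
Q = Σ(K_i·b_i) · W · i = 9.096 × 1950 × 0.01180 = 209.2 m³/day.

209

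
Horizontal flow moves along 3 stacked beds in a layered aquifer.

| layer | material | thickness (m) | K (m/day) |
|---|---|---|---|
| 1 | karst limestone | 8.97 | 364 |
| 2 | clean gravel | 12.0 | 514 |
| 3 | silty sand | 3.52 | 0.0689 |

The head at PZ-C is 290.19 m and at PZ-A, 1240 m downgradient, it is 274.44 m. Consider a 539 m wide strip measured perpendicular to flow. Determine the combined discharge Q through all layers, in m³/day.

Flow is parallel to layering, so each bed carries its own Darcy discharge and the transmissivities add.
Σ(K_i·b_i) = 364×8.97 + 514×12.0 + 0.0689×3.52 = 9433 m²/day.
Hydraulic gradient i = (290.19 − 274.44) / 1240 = 15.75 / 1240 = 0.01270.
Q = Σ(K_i·b_i) · W · i = 9433 × 539 × 0.01270 = 64582 m³/day.

64600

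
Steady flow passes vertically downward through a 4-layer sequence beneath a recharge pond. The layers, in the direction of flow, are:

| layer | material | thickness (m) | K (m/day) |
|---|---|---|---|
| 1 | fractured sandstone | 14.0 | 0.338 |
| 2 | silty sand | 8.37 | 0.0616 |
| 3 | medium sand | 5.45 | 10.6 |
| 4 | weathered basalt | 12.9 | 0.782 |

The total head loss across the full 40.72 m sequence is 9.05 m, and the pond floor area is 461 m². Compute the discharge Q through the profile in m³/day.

21.5

Flow is perpendicular to layering, so the layers act in series and the equivalent K is the thickness-weighted harmonic mean.
Total thickness L = 14.0 + 8.37 + 5.45 + 12.9 = 40.72 m.
Σ(b_i/K_i) = 14.0/0.338 + 8.37/0.0616 + 5.45/10.6 + 12.9/0.782 = 194.3 d.
K_eq = L / Σ(b_i/K_i) = 40.72 / 194.3 = 0.2096 m/day.
Q = K_eq · A · (Δh/L) = 0.2096 × 461 × (9.05/40.72) = 21.47 m³/day.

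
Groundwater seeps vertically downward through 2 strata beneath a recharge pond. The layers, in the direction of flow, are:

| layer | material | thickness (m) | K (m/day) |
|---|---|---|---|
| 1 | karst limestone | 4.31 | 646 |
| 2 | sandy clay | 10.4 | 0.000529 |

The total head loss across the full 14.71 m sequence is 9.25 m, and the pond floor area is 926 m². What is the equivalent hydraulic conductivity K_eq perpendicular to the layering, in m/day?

Flow is perpendicular to layering, so the layers act in series and the equivalent K is the thickness-weighted harmonic mean.
Total thickness L = 4.31 + 10.4 = 14.71 m.
Σ(b_i/K_i) = 4.31/646 + 10.4/0.000529 = 19660 d.
K_eq = L / Σ(b_i/K_i) = 14.71 / 19660 = 0.0007482 m/day.

0.000748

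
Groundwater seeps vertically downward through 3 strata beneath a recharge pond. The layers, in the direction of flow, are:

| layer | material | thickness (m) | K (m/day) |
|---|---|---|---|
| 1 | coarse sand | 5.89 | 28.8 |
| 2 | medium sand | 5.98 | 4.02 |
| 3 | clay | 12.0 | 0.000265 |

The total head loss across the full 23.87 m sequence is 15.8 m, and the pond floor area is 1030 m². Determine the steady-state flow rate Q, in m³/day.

Flow is perpendicular to layering, so the layers act in series and the equivalent K is the thickness-weighted harmonic mean.
Total thickness L = 5.89 + 5.98 + 12.0 = 23.87 m.
Σ(b_i/K_i) = 5.89/28.8 + 5.98/4.02 + 12.0/0.000265 = 45285 d.
K_eq = L / Σ(b_i/K_i) = 23.87 / 45285 = 0.0005271 m/day.
Q = K_eq · A · (Δh/L) = 0.0005271 × 1030 × (15.8/23.87) = 0.3594 m³/day.

0.359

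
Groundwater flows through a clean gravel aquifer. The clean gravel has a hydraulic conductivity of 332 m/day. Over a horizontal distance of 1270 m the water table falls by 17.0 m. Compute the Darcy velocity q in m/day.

4.44

Hydraulic gradient i = Δh / L = 17.0 / 1270 = 0.01339.
Specific discharge q = K · i = 332.0 × 0.01339 = 4.444 m/day.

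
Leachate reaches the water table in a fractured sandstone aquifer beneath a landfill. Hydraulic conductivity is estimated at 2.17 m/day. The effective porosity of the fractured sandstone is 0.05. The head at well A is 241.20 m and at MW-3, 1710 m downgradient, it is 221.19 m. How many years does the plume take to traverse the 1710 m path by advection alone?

9.22

Hydraulic gradient i = (241.20 − 221.19) / 1710 = 20.01 / 1710 = 0.01170.
Darcy flux q = K · i = 2.170 × 0.01170 = 0.02539 m/day.
Seepage velocity v = q / n_e = 0.02539 / 0.05 = 0.5079 m/day.
Travel time t = L / v = 1710 / 0.5079 = 3367 days = 9.219 years.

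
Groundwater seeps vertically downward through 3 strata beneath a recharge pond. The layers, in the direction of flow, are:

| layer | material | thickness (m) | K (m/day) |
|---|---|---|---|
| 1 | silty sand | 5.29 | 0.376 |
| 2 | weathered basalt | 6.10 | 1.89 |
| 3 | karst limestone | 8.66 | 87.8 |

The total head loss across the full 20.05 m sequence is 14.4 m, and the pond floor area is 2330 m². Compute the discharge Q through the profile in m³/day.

1930

Flow is perpendicular to layering, so the layers act in series and the equivalent K is the thickness-weighted harmonic mean.
Total thickness L = 5.29 + 6.10 + 8.66 = 20.05 m.
Σ(b_i/K_i) = 5.29/0.376 + 6.10/1.89 + 8.66/87.8 = 17.40 d.
K_eq = L / Σ(b_i/K_i) = 20.05 / 17.40 = 1.153 m/day.
Q = K_eq · A · (Δh/L) = 1.153 × 2330 × (14.4/20.05) = 1929 m³/day.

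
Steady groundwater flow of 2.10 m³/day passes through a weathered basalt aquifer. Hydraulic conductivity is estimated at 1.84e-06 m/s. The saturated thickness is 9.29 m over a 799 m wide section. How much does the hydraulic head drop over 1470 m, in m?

Convert K: 1.84e-06 m/s × 86400 = 0.1590 m/day.
Cross-sectional area A = 799 × 9.29 = 7423 m².
From Q = K·A·i, i = Q / (K·A) = 2.10 / (0.1590 × 7423) = 0.001780.
Head loss Δh = i · L = 0.001780 × 1470 = 2.616 m.

2.62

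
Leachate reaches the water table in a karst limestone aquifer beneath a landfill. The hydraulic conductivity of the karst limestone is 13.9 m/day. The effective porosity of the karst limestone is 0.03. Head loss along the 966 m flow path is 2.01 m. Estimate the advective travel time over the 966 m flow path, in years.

2.74

Hydraulic gradient i = Δh / L = 2.01 / 966 = 0.002081.
Darcy flux q = K · i = 13.90 × 0.002081 = 0.02892 m/day.
Seepage velocity v = q / n_e = 0.02892 / 0.03 = 0.9641 m/day.
Travel time t = L / v = 966 / 0.9641 = 1002 days = 2.743 years.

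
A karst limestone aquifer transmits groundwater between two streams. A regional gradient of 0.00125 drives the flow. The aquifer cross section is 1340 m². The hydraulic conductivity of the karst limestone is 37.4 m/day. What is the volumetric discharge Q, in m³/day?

62.6

Hydraulic gradient i = 0.00125.
Darcy's law: Q = K · A · i = 37.40 × 1340 × 0.001250 = 62.65 m³/day.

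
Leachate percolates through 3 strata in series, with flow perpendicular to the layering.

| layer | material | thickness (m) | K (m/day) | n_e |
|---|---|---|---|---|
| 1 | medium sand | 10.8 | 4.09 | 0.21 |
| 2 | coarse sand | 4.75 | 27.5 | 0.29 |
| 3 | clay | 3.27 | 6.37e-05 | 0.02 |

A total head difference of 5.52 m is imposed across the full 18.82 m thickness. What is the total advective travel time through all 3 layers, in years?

With flow normal to the layers, continuity requires the same specific discharge q through every layer.
Σ(b_i/K_i) = 10.8/4.09 + 4.75/27.5 + 3.27/6.37e-05 = 51337 d.
q = Δh / Σ(b_i/K_i) = 5.52 / 51337 = 0.0001075 m/day.
In each layer the seepage velocity is v_i = q/n_i, so the layer transit time is t_i = b_i·n_i / q:
  layer 1 (medium sand): t_1 = 10.8 × 0.21 / 0.0001075 = 21093 d
  layer 2 (coarse sand): t_2 = 4.75 × 0.29 / 0.0001075 = 12811 d
  layer 3 (clay): t_3 = 3.27 × 0.02 / 0.0001075 = 608.2 d
Total t = Σ t_i = 34512 days = 94.49 years.

94.5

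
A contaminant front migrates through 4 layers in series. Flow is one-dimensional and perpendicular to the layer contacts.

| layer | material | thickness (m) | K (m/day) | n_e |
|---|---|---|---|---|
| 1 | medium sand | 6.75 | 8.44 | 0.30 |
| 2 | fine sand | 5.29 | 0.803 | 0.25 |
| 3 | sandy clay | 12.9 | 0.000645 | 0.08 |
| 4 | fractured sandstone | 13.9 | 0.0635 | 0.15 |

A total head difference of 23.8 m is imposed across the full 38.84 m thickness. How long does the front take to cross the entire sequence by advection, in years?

With flow normal to the layers, continuity requires the same specific discharge q through every layer.
Σ(b_i/K_i) = 6.75/8.44 + 5.29/0.803 + 12.9/0.000645 + 13.9/0.0635 = 20226 d.
q = Δh / Σ(b_i/K_i) = 23.8 / 20226 = 0.001177 m/day.
In each layer the seepage velocity is v_i = q/n_i, so the layer transit time is t_i = b_i·n_i / q:
  layer 1 (medium sand): t_1 = 6.75 × 0.30 / 0.001177 = 1721 d
  layer 2 (fine sand): t_2 = 5.29 × 0.25 / 0.001177 = 1124 d
  layer 3 (sandy clay): t_3 = 12.9 × 0.08 / 0.001177 = 877.0 d
  layer 4 (fractured sandstone): t_4 = 13.9 × 0.15 / 0.001177 = 1772 d
Total t = Σ t_i = 5494 days = 15.04 years.

15.0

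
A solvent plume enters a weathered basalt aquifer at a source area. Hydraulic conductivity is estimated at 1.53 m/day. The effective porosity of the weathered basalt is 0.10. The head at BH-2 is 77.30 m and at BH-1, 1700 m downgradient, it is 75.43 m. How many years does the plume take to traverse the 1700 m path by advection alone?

Hydraulic gradient i = (77.30 − 75.43) / 1700 = 1.87 / 1700 = 0.001100.
Darcy flux q = K · i = 1.530 × 0.001100 = 0.001683 m/day.
Seepage velocity v = q / n_e = 0.001683 / 0.10 = 0.01683 m/day.
Travel time t = L / v = 1700 / 0.01683 = 1.010e+05 days = 276.6 years.

277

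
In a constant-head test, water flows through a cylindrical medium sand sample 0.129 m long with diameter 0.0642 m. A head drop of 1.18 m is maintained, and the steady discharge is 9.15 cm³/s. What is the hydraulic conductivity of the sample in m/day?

Cross-sectional area A = π·(d/2)² = π × (0.0642/2)² = 0.003237 m².
Convert discharge: 9.15 cm³/s = 9.150e-06 m³/s.
Darcy's law rearranged: K = Q·L / (A·Δh) = 9.150e-06 × 0.129 / (0.003237 × 1.18) = 0.0003090 m/s = 26.70 m/day.

26.7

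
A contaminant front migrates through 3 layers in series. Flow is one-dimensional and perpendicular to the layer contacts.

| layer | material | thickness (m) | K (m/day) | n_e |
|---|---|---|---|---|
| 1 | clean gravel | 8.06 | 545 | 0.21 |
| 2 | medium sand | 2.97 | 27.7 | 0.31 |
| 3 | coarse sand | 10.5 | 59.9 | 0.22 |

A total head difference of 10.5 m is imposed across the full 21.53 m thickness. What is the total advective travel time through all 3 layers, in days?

0.139

With flow normal to the layers, continuity requires the same specific discharge q through every layer.
Σ(b_i/K_i) = 8.06/545 + 2.97/27.7 + 10.5/59.9 = 0.2973 d.
q = Δh / Σ(b_i/K_i) = 10.5 / 0.2973 = 35.32 m/day.
In each layer the seepage velocity is v_i = q/n_i, so the layer transit time is t_i = b_i·n_i / q:
  layer 1 (clean gravel): t_1 = 8.06 × 0.21 / 35.32 = 0.04792 d
  layer 2 (medium sand): t_2 = 2.97 × 0.31 / 35.32 = 0.02607 d
  layer 3 (coarse sand): t_3 = 10.5 × 0.22 / 35.32 = 0.06541 d
Total t = Σ t_i = 0.1394 days.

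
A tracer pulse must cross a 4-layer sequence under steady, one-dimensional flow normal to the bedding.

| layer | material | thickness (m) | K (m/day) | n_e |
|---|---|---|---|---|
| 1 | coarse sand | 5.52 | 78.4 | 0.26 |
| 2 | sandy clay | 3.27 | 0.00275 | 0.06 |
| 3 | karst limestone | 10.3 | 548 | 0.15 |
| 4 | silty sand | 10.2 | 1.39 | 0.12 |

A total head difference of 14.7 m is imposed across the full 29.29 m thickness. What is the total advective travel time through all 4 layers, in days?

With flow normal to the layers, continuity requires the same specific discharge q through every layer.
Σ(b_i/K_i) = 5.52/78.4 + 3.27/0.00275 + 10.3/548 + 10.2/1.39 = 1197 d.
q = Δh / Σ(b_i/K_i) = 14.7 / 1197 = 0.01229 m/day.
In each layer the seepage velocity is v_i = q/n_i, so the layer transit time is t_i = b_i·n_i / q:
  layer 1 (coarse sand): t_1 = 5.52 × 0.26 / 0.01229 = 116.8 d
  layer 2 (sandy clay): t_2 = 3.27 × 0.06 / 0.01229 = 15.97 d
  layer 3 (karst limestone): t_3 = 10.3 × 0.15 / 0.01229 = 125.8 d
  layer 4 (silty sand): t_4 = 10.2 × 0.12 / 0.01229 = 99.63 d
Total t = Σ t_i = 358.2 days.

358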